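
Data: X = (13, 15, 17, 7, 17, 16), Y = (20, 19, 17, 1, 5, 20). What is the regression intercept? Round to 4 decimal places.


a = ybar - b*xbar, where b = sum((xi-xbar)(yi-ybar)) / sum((xi-xbar)^2)
n = 6, xbar = 85/6 ≈ 14.166667, ybar = 82/6 = 41/3 ≈ 13.666667
Sxy = sum((xi-xbar)(yi-ybar)) = 253/3 ≈ 84.333333
Sxx = sum((xi-xbar)^2) = 437/6 ≈ 72.833333
b = Sxy / Sxx = 22/19 ≈ 1.157895
a = 13.666667 - 1.157895 * 14.166667 = -52/19 ≈ -2.736842

-2.7368


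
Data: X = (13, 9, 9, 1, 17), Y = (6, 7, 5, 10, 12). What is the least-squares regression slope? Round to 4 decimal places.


b = sum((xi-xbar)(yi-ybar)) / sum((xi-xbar)^2)
n = 5, xbar = 49/5 = 9.8, ybar = 40/5 = 8
Sxy = sum((xi-xbar)(yi-ybar)) = 8
Sxx = sum((xi-xbar)^2) = 140.8
b = Sxy / Sxx = 5/88 ≈ 0.056818

0.0568


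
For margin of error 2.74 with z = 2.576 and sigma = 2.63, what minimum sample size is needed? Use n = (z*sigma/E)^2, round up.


z*sigma/E = 2.576 * 2.63 / 2.74 ≈ 2.472584
(z*sigma/E)^2 ≈ 6.113671
round up: n = 7

7


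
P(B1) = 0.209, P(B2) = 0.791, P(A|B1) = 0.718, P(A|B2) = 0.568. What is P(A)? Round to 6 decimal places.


P(A) = P(A|B1)*P(B1) + P(A|B2)*P(B2)
P(A|B1)*P(B1) = 0.718 * 0.209 = 0.150062
P(A|B2)*P(B2) = 0.568 * 0.791 = 0.449288
P(A) = 0.150062 + 0.449288 = 0.59935

0.599350


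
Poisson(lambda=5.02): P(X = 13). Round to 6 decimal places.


P = e^(-lam) * lam^k / k!
e^(-5.02) ≈ 0.006604527
lam^k = 5.02^13 ≈ 1285725693.804864
k! = 13! = 6227020800
P = 0.006604527 * 1285725693.804864 / 6227020800 ≈ 0.001364

0.001364


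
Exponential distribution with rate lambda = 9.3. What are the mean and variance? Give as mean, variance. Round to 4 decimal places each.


mean = 1/lam, var = 1/lam^2
mean = 1 / 9.3 = 10/93 ≈ 0.107527
lam^2 = 9.3^2 = 86.49
var = 1 / 86.49 = 100/8649 ≈ 0.011562

0.1075, 0.0116


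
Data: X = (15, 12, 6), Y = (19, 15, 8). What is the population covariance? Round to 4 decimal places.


Cov = (1/n)*sum((xi-xbar)(yi-ybar))
n = 3, xbar = 33/3 = 11, ybar = 42/3 = 14
sum((xi-xbar)(yi-ybar)) = 51
Cov = 51 / 3 = 17

17.0000


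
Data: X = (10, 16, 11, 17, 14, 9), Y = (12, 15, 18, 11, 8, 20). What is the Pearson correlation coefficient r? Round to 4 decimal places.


r = sum((xi-xbar)(yi-ybar)) / sqrt(sum((xi-xbar)^2) * sum((yi-ybar)^2))
n = 6, xbar = 77/6 ≈ 12.833333, ybar = 84/6 = 14
Sxy = sum((xi-xbar)(yi-ybar)) = -41
Sxx = sum((xi-xbar)^2) = 329/6 ≈ 54.833333
Syy = sum((yi-ybar)^2) = 102
sqrt(Sxx*Syy) ≈ 74.786362
r = Sxy / sqrt(Sxx*Syy) = -41 / 74.786362 ≈ -0.548228

-0.5482


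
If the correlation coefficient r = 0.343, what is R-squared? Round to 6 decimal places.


R^2 = r^2 = (0.343)^2 = 0.117649

0.117649


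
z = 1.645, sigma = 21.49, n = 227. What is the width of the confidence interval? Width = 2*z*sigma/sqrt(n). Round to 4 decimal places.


width = 2*z*sigma/sqrt(n)
2*z*sigma = 2 * 1.645 * 21.49 = 70.7021
sqrt(227) ≈ 15.066519
width = 70.7021 / 15.066519 ≈ 4.692663

4.6927


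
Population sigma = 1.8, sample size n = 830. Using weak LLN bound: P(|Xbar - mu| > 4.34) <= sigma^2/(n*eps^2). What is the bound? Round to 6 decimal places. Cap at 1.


bound = min(1, sigma^2/(n*eps^2))
sigma^2 = 1.8^2 = 3.24
n*eps^2 = 830 * 4.34^2 = 830 * 18.8356 = 15633.548
sigma^2/(n*eps^2) = 3.24 / 15633.548 ≈ 0.00020725

0.000207


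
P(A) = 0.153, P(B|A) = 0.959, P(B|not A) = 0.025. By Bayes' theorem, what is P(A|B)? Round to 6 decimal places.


P(A|B) = P(B|A)*P(A) / P(B), P(B) = P(B|A)*P(A) + P(B|not A)*P(not A)
P(B|A)*P(A) = 0.959 * 0.153 = 0.146727
P(B|not A)*P(not A) = 0.025 * 0.847 = 0.021175
P(B) = 0.146727 + 0.021175 = 0.167902
P(A|B) = 0.146727 / 0.167902 ≈ 0.87388477

0.873885


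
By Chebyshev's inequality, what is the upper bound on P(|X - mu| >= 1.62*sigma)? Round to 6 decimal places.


P <= 1/k^2
k^2 = 1.62^2 = 2.6244
1/k^2 = 1 / 2.6244 = 2500/6561 ≈ 0.38103948

0.381039


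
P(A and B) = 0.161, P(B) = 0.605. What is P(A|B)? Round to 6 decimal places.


P(A|B) = P(A and B) / P(B) = 0.161 / 0.605 = 161/605 ≈ 0.26611570

0.266116


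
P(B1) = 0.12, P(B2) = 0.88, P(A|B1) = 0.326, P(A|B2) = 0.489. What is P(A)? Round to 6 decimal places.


P(A) = P(A|B1)*P(B1) + P(A|B2)*P(B2)
P(A|B1)*P(B1) = 0.326 * 0.12 = 0.03912
P(A|B2)*P(B2) = 0.489 * 0.88 = 0.43032
P(A) = 0.03912 + 0.43032 = 0.46944

0.469440


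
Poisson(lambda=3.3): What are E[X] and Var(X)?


E[X] = Var(X) = lambda = 3.3

3.3, 3.3


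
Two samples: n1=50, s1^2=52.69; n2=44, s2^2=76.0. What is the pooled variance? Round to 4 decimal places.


sp^2 = ((n1-1)*s1^2 + (n2-1)*s2^2)/(n1+n2-2)
(n1-1)*s1^2 = 49 * 52.69 = 2581.81
(n2-1)*s2^2 = 43 * 76.0 = 3268
numerator = 2581.81 + 3268 = 5849.81
n1+n2-2 = 92
sp^2 = 5849.81 / 92 = 584981/9200 ≈ 63.584891

63.5849


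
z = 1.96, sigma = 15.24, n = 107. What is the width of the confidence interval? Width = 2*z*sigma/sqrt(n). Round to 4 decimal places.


width = 2*z*sigma/sqrt(n)
2*z*sigma = 2 * 1.96 * 15.24 = 59.7408
sqrt(107) ≈ 10.344080
width = 59.7408 / 10.344080 ≈ 5.775361

5.7754


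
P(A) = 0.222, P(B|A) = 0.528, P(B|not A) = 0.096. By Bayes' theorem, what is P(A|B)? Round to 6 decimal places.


P(A|B) = P(B|A)*P(A) / P(B), P(B) = P(B|A)*P(A) + P(B|not A)*P(not A)
P(B|A)*P(A) = 0.528 * 0.222 = 0.117216
P(B|not A)*P(not A) = 0.096 * 0.778 = 0.074688
P(B) = 0.117216 + 0.074688 = 0.191904
P(A|B) = 0.117216 / 0.191904 = 1221/1999 ≈ 0.61080540

0.610805


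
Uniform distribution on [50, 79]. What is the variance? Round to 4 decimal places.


Var = (b-a)^2 / 12
(b-a)^2 = (79 - 50)^2 = 841
Var = 841/12 ≈ 70.083333

70.0833


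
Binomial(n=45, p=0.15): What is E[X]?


E[X] = n*p = 45 * 0.15 = 6.75

6.75


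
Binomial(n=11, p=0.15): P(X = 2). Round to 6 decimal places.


P = C(n,k) * p^k * (1-p)^(n-k)
C(11,2) = 55
p^k = 0.15^2 = 0.0225
(1-p)^(n-k) = 0.85^9 ≈ 0.2316169
P = 55 * 0.0225 * 0.2316169 ≈ 0.286626

0.286626


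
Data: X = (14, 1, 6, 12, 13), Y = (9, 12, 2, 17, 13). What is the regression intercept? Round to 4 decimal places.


a = ybar - b*xbar, where b = sum((xi-xbar)(yi-ybar)) / sum((xi-xbar)^2)
n = 5, xbar = 46/5 = 9.2, ybar = 53/5 = 10.6
Sxy = sum((xi-xbar)(yi-ybar)) = 35.4
Sxx = sum((xi-xbar)^2) = 122.8
b = Sxy / Sxx = 177/614 ≈ 0.288274
a = 10.6 - 0.288274 * 9.2 = 2440/307 ≈ 7.947883

7.9479


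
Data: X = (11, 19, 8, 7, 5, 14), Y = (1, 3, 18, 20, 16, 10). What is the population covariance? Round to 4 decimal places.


Cov = (1/n)*sum((xi-xbar)(yi-ybar))
n = 6, xbar = 64/6 = 32/3 ≈ 10.666667, ybar = 68/6 = 34/3 ≈ 11.333333
sum((xi-xbar)(yi-ybar)) = -460/3 ≈ -153.333333
Cov = -153.333333 / 6 = -230/9 ≈ -25.555556

-25.5556


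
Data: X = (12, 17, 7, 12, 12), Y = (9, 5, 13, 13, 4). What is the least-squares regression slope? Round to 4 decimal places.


b = sum((xi-xbar)(yi-ybar)) / sum((xi-xbar)^2)
n = 5, xbar = 60/5 = 12, ybar = 44/5 = 8.8
Sxy = sum((xi-xbar)(yi-ybar)) = -40
Sxx = sum((xi-xbar)^2) = 50
b = Sxy / Sxx = -0.8

-0.8000


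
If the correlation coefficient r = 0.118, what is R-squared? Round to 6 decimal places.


R^2 = r^2 = (0.118)^2 = 0.013924

0.013924


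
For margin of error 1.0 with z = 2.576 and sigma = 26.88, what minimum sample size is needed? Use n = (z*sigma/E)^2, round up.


z*sigma/E = 2.576 * 26.88 / 1.0 = 69.24288
(z*sigma/E)^2 ≈ 4794.576431
round up: n = 4795

4795


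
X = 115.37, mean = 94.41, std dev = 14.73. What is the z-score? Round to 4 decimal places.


z = (X - mu) / sigma
X - mu = 115.37 - 94.41 = 20.96
z = 20.96 / 14.73 = 2096/1473 ≈ 1.422946

1.4229


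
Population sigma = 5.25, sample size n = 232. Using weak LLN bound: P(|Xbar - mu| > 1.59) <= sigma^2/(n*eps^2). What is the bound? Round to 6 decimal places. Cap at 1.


bound = min(1, sigma^2/(n*eps^2))
sigma^2 = 5.25^2 = 27.5625
n*eps^2 = 232 * 1.59^2 = 232 * 2.5281 = 586.5192
sigma^2/(n*eps^2) = 27.5625 / 586.5192 ≈ 0.04699335

0.046993


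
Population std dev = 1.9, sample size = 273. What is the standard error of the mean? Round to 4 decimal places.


SE = sigma / sqrt(n)
sqrt(273) ≈ 16.522712
SE = 1.9 / 16.522712 ≈ 0.114993

0.1150


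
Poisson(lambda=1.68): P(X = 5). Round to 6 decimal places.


P = e^(-lam) * lam^k / k!
e^(-1.68) ≈ 0.1863740
lam^k = 1.68^5 ≈ 13.382782
k! = 5! = 120
P = 0.1863740 * 13.382782 / 120 ≈ 0.020785

0.020785


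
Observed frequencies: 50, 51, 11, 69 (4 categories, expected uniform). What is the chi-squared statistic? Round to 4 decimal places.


chi2 = sum((O-E)^2/E), E = total/4
total = 181, E = 181/4 = 45.25
(50 - 45.25)^2 / 45.25 = 22.5625 / 45.25 = 361/724 ≈ 0.498619
(51 - 45.25)^2 / 45.25 = 33.0625 / 45.25 = 529/724 ≈ 0.730663
(11 - 45.25)^2 / 45.25 = 1173.0625 / 45.25 = 18769/724 ≈ 25.924033
(69 - 45.25)^2 / 45.25 = 564.0625 / 45.25 = 9025/724 ≈ 12.465470
chi2 = 7171/181 ≈ 39.618785

39.6188


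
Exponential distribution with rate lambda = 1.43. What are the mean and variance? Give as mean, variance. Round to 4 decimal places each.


mean = 1/lam, var = 1/lam^2
mean = 1 / 1.43 = 100/143 ≈ 0.699301
lam^2 = 1.43^2 = 2.0449
var = 1 / 2.0449 ≈ 0.489021

0.6993, 0.4890


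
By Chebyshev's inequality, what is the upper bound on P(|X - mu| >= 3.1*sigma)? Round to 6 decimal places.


P <= 1/k^2
k^2 = 3.1^2 = 9.61
1/k^2 = 1 / 9.61 = 100/961 ≈ 0.10405827

0.104058


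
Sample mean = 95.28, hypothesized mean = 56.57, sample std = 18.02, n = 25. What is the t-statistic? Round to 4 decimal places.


t = (xbar - mu0) / (s/sqrt(n))
xbar - mu0 = 95.28 - 56.57 = 38.71
sqrt(25) = 5
s/sqrt(n) = 18.02 / 5 = 3.604
t = 38.71 / 3.604 = 19355/1802 ≈ 10.740844

10.7408


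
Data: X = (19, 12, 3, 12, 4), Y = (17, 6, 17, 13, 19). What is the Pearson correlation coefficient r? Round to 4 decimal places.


r = sum((xi-xbar)(yi-ybar)) / sqrt(sum((xi-xbar)^2) * sum((yi-ybar)^2))
n = 5, xbar = 50/5 = 10, ybar = 72/5 = 14.4
Sxy = sum((xi-xbar)(yi-ybar)) = -42
Sxx = sum((xi-xbar)^2) = 174
Syy = sum((yi-ybar)^2) = 107.2
sqrt(Sxx*Syy) ≈ 136.575254
r = Sxy / sqrt(Sxx*Syy) = -42 / 136.575254 ≈ -0.307523

-0.3075


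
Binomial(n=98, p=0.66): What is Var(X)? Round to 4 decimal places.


Var = n*p*(1-p) = 98 * 0.66 * 0.34 = 21.9912

21.9912


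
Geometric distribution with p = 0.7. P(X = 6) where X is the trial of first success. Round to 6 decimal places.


P = (1-p)^(k-1) * p
(1-p)^(k-1) = 0.3^5 = 0.00243
P = 0.00243 * 0.7 = 0.001701

0.001701


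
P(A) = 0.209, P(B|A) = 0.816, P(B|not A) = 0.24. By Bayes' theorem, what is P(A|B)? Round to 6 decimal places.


P(A|B) = P(B|A)*P(A) / P(B), P(B) = P(B|A)*P(A) + P(B|not A)*P(not A)
P(B|A)*P(A) = 0.816 * 0.209 = 0.170544
P(B|not A)*P(not A) = 0.24 * 0.791 = 0.18984
P(B) = 0.170544 + 0.18984 = 0.360384
P(A|B) = 0.170544 / 0.360384 = 3553/7508 ≈ 0.47322856

0.473229


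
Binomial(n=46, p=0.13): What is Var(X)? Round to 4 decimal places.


Var = n*p*(1-p) = 46 * 0.13 * 0.87 = 5.2026

5.2026


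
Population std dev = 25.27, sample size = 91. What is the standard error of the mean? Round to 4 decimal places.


SE = sigma / sqrt(n)
sqrt(91) ≈ 9.539392
SE = 25.27 / 9.539392 ≈ 2.649016

2.6490


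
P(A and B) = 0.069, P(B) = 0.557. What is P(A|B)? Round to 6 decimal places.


P(A|B) = P(A and B) / P(B) = 0.069 / 0.557 = 69/557 ≈ 0.12387792

0.123878


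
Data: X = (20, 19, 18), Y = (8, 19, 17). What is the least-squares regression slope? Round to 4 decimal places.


b = sum((xi-xbar)(yi-ybar)) / sum((xi-xbar)^2)
n = 3, xbar = 57/3 = 19, ybar = 44/3 ≈ 14.666667
Sxy = sum((xi-xbar)(yi-ybar)) = -9
Sxx = sum((xi-xbar)^2) = 2
b = Sxy / Sxx = -4.5

-4.5000


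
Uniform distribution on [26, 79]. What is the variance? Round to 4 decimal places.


Var = (b-a)^2 / 12
(b-a)^2 = (79 - 26)^2 = 2809
Var = 2809/12 ≈ 234.083333

234.0833


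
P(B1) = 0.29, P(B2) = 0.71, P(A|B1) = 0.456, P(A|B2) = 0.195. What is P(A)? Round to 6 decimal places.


P(A) = P(A|B1)*P(B1) + P(A|B2)*P(B2)
P(A|B1)*P(B1) = 0.456 * 0.29 = 0.13224
P(A|B2)*P(B2) = 0.195 * 0.71 = 0.13845
P(A) = 0.13224 + 0.13845 = 0.27069

0.270690


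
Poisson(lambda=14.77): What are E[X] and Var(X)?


E[X] = Var(X) = lambda = 14.77

14.77, 14.77


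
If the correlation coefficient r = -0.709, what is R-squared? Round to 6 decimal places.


R^2 = r^2 = (-0.709)^2 = 0.502681

0.502681


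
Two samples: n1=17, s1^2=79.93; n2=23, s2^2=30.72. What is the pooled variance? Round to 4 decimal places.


sp^2 = ((n1-1)*s1^2 + (n2-1)*s2^2)/(n1+n2-2)
(n1-1)*s1^2 = 16 * 79.93 = 1278.88
(n2-1)*s2^2 = 22 * 30.72 = 675.84
numerator = 1278.88 + 675.84 = 1954.72
n1+n2-2 = 38
sp^2 = 1954.72 / 38 = 51.44

51.4400


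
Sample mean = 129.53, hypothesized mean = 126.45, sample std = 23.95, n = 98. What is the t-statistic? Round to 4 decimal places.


t = (xbar - mu0) / (s/sqrt(n))
xbar - mu0 = 129.53 - 126.45 = 3.08
sqrt(98) ≈ 9.89949494
s/sqrt(n) = 23.95 / 9.89949494 ≈ 2.41931534
t = 3.08 / 2.41931534 ≈ 1.273087

1.2731


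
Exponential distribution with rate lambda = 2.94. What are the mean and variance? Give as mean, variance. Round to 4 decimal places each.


mean = 1/lam, var = 1/lam^2
mean = 1 / 2.94 = 50/147 ≈ 0.340136
lam^2 = 2.94^2 = 8.6436
var = 1 / 8.6436 ≈ 0.115693

0.3401, 0.1157


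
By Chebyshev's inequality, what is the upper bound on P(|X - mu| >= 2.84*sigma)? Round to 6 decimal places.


P <= 1/k^2
k^2 = 2.84^2 = 8.0656
1/k^2 = 1 / 8.0656 = 625/5041 ≈ 0.12398334

0.123983


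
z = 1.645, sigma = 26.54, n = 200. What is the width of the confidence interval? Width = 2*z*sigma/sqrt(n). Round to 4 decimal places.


width = 2*z*sigma/sqrt(n)
2*z*sigma = 2 * 1.645 * 26.54 = 87.3166
sqrt(200) ≈ 14.142136
width = 87.3166 / 14.142136 ≈ 6.174216

6.1742


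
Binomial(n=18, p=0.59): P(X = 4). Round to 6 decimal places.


P = C(n,k) * p^k * (1-p)^(n-k)
C(18,4) = 3060
p^k = 0.59^4 ≈ 0.1211736
(1-p)^(n-k) = 0.41^14 ≈ 0.000003792923
P = 3060 * 0.1211736 * 0.000003792923 ≈ 0.001406

0.001406


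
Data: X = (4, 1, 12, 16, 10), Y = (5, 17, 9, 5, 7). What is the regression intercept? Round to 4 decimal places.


a = ybar - b*xbar, where b = sum((xi-xbar)(yi-ybar)) / sum((xi-xbar)^2)
n = 5, xbar = 43/5 = 8.6, ybar = 43/5 = 8.6
Sxy = sum((xi-xbar)(yi-ybar)) = -74.8
Sxx = sum((xi-xbar)^2) = 147.2
b = Sxy / Sxx = -187/368 ≈ -0.508152
a = 8.6 - (-0.508152) * 8.6 = 4773/368 ≈ 12.970109

12.9701


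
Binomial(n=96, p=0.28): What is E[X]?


E[X] = n*p = 96 * 0.28 = 26.88

26.88


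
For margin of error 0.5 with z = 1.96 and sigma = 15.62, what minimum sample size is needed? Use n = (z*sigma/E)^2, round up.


z*sigma/E = 1.96 * 15.62 / 0.5 = 61.2304
(z*sigma/E)^2 ≈ 3749.161884
round up: n = 3750

3750


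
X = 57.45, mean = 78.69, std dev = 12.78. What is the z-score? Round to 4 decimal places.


z = (X - mu) / sigma
X - mu = 57.45 - 78.69 = -21.24
z = -21.24 / 12.78 = -118/71 ≈ -1.661972

-1.6620


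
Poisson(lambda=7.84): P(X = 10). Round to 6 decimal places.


P = e^(-lam) * lam^k / k!
e^(-7.84) ≈ 0.0003936690
lam^k = 7.84^10 ≈ 877325246.008234
k! = 10! = 3628800
P = 0.0003936690 * 877325246.008234 / 3628800 ≈ 0.095176

0.095176


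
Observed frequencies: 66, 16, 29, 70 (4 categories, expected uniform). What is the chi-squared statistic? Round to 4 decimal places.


chi2 = sum((O-E)^2/E), E = total/4
total = 181, E = 181/4 = 45.25
(66 - 45.25)^2 / 45.25 = 430.5625 / 45.25 = 6889/724 ≈ 9.515193
(16 - 45.25)^2 / 45.25 = 855.5625 / 45.25 = 13689/724 ≈ 18.907459
(29 - 45.25)^2 / 45.25 = 264.0625 / 45.25 = 4225/724 ≈ 5.835635
(70 - 45.25)^2 / 45.25 = 612.5625 / 45.25 = 9801/724 ≈ 13.537293
chi2 = 8651/181 ≈ 47.795580

47.7956


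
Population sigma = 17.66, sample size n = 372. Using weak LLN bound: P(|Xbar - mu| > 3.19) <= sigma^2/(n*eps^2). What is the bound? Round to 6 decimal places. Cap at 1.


bound = min(1, sigma^2/(n*eps^2))
sigma^2 = 17.66^2 = 311.8756
n*eps^2 = 372 * 3.19^2 = 372 * 10.1761 = 3785.5092
sigma^2/(n*eps^2) = 311.8756 / 3785.5092 ≈ 0.08238670

0.082387


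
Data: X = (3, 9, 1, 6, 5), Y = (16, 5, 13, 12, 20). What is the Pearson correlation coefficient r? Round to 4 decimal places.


r = sum((xi-xbar)(yi-ybar)) / sqrt(sum((xi-xbar)^2) * sum((yi-ybar)^2))
n = 5, xbar = 24/5 = 4.8, ybar = 66/5 = 13.2
Sxy = sum((xi-xbar)(yi-ybar)) = -38.8
Sxx = sum((xi-xbar)^2) = 36.8
Syy = sum((yi-ybar)^2) = 122.8
sqrt(Sxx*Syy) ≈ 67.223805
r = Sxy / sqrt(Sxx*Syy) = -38.8 / 67.223805 ≈ -0.577176

-0.5772


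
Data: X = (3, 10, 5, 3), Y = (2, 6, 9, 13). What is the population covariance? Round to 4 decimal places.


Cov = (1/n)*sum((xi-xbar)(yi-ybar))
n = 4, xbar = 21/4 = 5.25, ybar = 30/4 = 7.5
sum((xi-xbar)(yi-ybar)) = -7.5
Cov = -7.5 / 4 = -1.875

-1.8750


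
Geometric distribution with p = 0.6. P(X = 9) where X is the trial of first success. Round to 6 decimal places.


P = (1-p)^(k-1) * p
(1-p)^(k-1) = 0.4^8 = 0.00065536
P = 0.00065536 * 0.6 = 0.000393216

0.000393


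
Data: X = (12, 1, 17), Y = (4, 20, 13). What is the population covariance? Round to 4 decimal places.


Cov = (1/n)*sum((xi-xbar)(yi-ybar))
n = 3, xbar = 30/3 = 10, ybar = 37/3 ≈ 12.333333
sum((xi-xbar)(yi-ybar)) = -81
Cov = -81 / 3 = -27

-27.0000


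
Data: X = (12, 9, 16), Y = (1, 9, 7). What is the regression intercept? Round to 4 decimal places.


a = ybar - b*xbar, where b = sum((xi-xbar)(yi-ybar)) / sum((xi-xbar)^2)
n = 3, xbar = 37/3 ≈ 12.333333, ybar = 17/3 ≈ 5.666667
Sxy = sum((xi-xbar)(yi-ybar)) = -14/3 ≈ -4.666667
Sxx = sum((xi-xbar)^2) = 74/3 ≈ 24.666667
b = Sxy / Sxx = -7/37 ≈ -0.189189
a = 5.666667 - (-0.189189) * 12.333333 = 8

8.0000


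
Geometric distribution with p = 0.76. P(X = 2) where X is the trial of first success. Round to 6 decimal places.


P = (1-p)^(k-1) * p
(1-p)^(k-1) = 0.24^1 = 0.24
P = 0.24 * 0.76 = 0.1824

0.182400


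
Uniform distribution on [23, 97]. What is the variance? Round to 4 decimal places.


Var = (b-a)^2 / 12
(b-a)^2 = (97 - 23)^2 = 5476
Var = 5476/12 ≈ 456.333333

456.3333


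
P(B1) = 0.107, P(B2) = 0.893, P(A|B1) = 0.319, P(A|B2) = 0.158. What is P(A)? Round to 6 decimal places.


P(A) = P(A|B1)*P(B1) + P(A|B2)*P(B2)
P(A|B1)*P(B1) = 0.319 * 0.107 = 0.034133
P(A|B2)*P(B2) = 0.158 * 0.893 = 0.141094
P(A) = 0.034133 + 0.141094 = 0.175227

0.175227


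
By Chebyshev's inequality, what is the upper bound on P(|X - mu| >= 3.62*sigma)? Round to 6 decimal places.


P <= 1/k^2
k^2 = 3.62^2 = 13.1044
1/k^2 = 1 / 13.1044 ≈ 0.07631025

0.076310


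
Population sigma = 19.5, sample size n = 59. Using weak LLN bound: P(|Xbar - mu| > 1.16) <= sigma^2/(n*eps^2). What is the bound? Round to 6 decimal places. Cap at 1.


bound = min(1, sigma^2/(n*eps^2))
sigma^2 = 19.5^2 = 380.25
n*eps^2 = 59 * 1.16^2 = 59 * 1.3456 = 79.3904
sigma^2/(n*eps^2) = 380.25 / 79.3904 ≈ 4.78962192
this exceeds 1, so the bound is capped at 1

1.000000


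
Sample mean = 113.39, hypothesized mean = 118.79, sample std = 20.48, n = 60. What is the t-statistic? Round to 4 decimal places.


t = (xbar - mu0) / (s/sqrt(n))
xbar - mu0 = 113.39 - 118.79 = -5.4
sqrt(60) ≈ 7.74596669
s/sqrt(n) = 20.48 / 7.74596669 ≈ 2.64395663
t = -5.4 / 2.64395663 ≈ -2.042394

-2.0424


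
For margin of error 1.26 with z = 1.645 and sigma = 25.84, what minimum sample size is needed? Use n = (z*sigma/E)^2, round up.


z*sigma/E = 1.645 * 25.84 / 1.26 = 15181/450 ≈ 33.735556
(z*sigma/E)^2 ≈ 1138.087709
round up: n = 1139

1139


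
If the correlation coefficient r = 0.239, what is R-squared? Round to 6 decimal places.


R^2 = r^2 = (0.239)^2 = 0.057121

0.057121


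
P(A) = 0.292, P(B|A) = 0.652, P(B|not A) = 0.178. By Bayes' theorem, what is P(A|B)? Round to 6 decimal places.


P(A|B) = P(B|A)*P(A) / P(B), P(B) = P(B|A)*P(A) + P(B|not A)*P(not A)
P(B|A)*P(A) = 0.652 * 0.292 = 0.190384
P(B|not A)*P(not A) = 0.178 * 0.708 = 0.126024
P(B) = 0.190384 + 0.126024 = 0.316408
P(A|B) = 0.190384 / 0.316408 ≈ 0.60170413

0.601704


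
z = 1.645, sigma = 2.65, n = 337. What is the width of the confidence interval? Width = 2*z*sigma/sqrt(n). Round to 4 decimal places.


width = 2*z*sigma/sqrt(n)
2*z*sigma = 2 * 1.645 * 2.65 = 8.7185
sqrt(337) ≈ 18.357560
width = 8.7185 / 18.357560 ≈ 0.474927

0.4749


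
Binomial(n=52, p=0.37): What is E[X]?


E[X] = n*p = 52 * 0.37 = 19.24

19.24


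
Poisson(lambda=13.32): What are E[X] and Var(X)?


E[X] = Var(X) = lambda = 13.32

13.32, 13.32


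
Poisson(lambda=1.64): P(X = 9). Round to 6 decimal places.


P = e^(-lam) * lam^k / k!
e^(-1.64) ≈ 0.1939800
lam^k = 1.64^9 ≈ 85.821210
k! = 9! = 362880
P = 0.1939800 * 85.821210 / 362880 ≈ 0.000046

0.000046


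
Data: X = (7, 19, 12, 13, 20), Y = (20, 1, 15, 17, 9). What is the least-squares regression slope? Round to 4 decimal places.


b = sum((xi-xbar)(yi-ybar)) / sum((xi-xbar)^2)
n = 5, xbar = 71/5 = 14.2, ybar = 62/5 = 12.4
Sxy = sum((xi-xbar)(yi-ybar)) = -140.4
Sxx = sum((xi-xbar)^2) = 114.8
b = Sxy / Sxx = -351/287 ≈ -1.222997

-1.2230


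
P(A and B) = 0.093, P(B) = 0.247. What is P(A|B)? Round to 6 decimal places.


P(A|B) = P(A and B) / P(B) = 0.093 / 0.247 = 93/247 ≈ 0.37651822

0.376518


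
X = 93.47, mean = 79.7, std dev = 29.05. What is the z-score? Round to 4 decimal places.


z = (X - mu) / sigma
X - mu = 93.47 - 79.7 = 13.77
z = 13.77 / 29.05 = 1377/2905 ≈ 0.474010

0.4740


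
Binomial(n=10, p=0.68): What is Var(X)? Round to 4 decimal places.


Var = n*p*(1-p) = 10 * 0.68 * 0.32 = 2.176

2.1760


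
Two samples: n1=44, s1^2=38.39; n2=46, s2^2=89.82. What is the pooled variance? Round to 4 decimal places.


sp^2 = ((n1-1)*s1^2 + (n2-1)*s2^2)/(n1+n2-2)
(n1-1)*s1^2 = 43 * 38.39 = 1650.77
(n2-1)*s2^2 = 45 * 89.82 = 4041.9
numerator = 1650.77 + 4041.9 = 5692.67
n1+n2-2 = 88
sp^2 = 5692.67 / 88 = 569267/8800 ≈ 64.689432

64.6894


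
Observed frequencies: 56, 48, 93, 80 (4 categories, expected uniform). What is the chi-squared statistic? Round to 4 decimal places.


chi2 = sum((O-E)^2/E), E = total/4
total = 277, E = 277/4 = 69.25
(56 - 69.25)^2 / 69.25 = 175.5625 / 69.25 = 2809/1108 ≈ 2.535199
(48 - 69.25)^2 / 69.25 = 451.5625 / 69.25 = 7225/1108 ≈ 6.520758
(93 - 69.25)^2 / 69.25 = 564.0625 / 69.25 = 9025/1108 ≈ 8.145307
(80 - 69.25)^2 / 69.25 = 115.5625 / 69.25 = 1849/1108 ≈ 1.668773
chi2 = 5227/277 ≈ 18.870036

18.8700


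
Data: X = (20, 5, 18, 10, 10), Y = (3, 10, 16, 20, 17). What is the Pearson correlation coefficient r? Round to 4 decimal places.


r = sum((xi-xbar)(yi-ybar)) / sqrt(sum((xi-xbar)^2) * sum((yi-ybar)^2))
n = 5, xbar = 63/5 = 12.6, ybar = 66/5 = 13.2
Sxy = sum((xi-xbar)(yi-ybar)) = -63.6
Sxx = sum((xi-xbar)^2) = 155.2
Syy = sum((yi-ybar)^2) = 182.8
sqrt(Sxx*Syy) ≈ 168.435626
r = Sxy / sqrt(Sxx*Syy) = -63.6 / 168.435626 ≈ -0.377592

-0.3776


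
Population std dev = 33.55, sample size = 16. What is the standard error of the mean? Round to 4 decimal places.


SE = sigma / sqrt(n)
sqrt(16) = 4
SE = 33.55 / 4 = 8.3875

8.3875


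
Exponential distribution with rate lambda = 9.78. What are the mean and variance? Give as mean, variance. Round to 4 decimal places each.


mean = 1/lam, var = 1/lam^2
mean = 1 / 9.78 = 50/489 ≈ 0.102249
lam^2 = 9.78^2 = 95.6484
var = 1 / 95.6484 ≈ 0.010455

0.1022, 0.0105


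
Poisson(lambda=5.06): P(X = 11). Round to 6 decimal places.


P = e^(-lam) * lam^k / k!
e^(-5.06) ≈ 0.006345560
lam^k = 5.06^11 ≈ 55674417.931240
k! = 11! = 39916800
P = 0.006345560 * 55674417.931240 / 39916800 ≈ 0.008851

0.008851


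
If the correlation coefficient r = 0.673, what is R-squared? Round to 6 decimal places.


R^2 = r^2 = (0.673)^2 = 0.452929

0.452929


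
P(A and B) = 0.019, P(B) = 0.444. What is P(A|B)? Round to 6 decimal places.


P(A|B) = P(A and B) / P(B) = 0.019 / 0.444 = 19/444 ≈ 0.04279279

0.042793


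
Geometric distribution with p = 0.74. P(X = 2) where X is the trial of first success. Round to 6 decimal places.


P = (1-p)^(k-1) * p
(1-p)^(k-1) = 0.26^1 = 0.26
P = 0.26 * 0.74 = 0.1924

0.192400


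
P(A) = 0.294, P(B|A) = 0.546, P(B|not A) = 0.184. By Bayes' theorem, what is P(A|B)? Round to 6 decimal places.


P(A|B) = P(B|A)*P(A) / P(B), P(B) = P(B|A)*P(A) + P(B|not A)*P(not A)
P(B|A)*P(A) = 0.546 * 0.294 = 0.160524
P(B|not A)*P(not A) = 0.184 * 0.706 = 0.129904
P(B) = 0.160524 + 0.129904 = 0.290428
P(A|B) = 0.160524 / 0.290428 ≈ 0.55271530

0.552715


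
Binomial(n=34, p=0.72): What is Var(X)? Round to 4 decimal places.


Var = n*p*(1-p) = 34 * 0.72 * 0.28 = 6.8544

6.8544


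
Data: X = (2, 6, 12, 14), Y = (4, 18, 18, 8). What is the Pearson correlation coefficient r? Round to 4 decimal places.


r = sum((xi-xbar)(yi-ybar)) / sqrt(sum((xi-xbar)^2) * sum((yi-ybar)^2))
n = 4, xbar = 34/4 = 8.5, ybar = 48/4 = 12
Sxy = sum((xi-xbar)(yi-ybar)) = 36
Sxx = sum((xi-xbar)^2) = 91
Syy = sum((yi-ybar)^2) = 152
sqrt(Sxx*Syy) ≈ 117.609523
r = Sxy / sqrt(Sxx*Syy) = 36 / 117.609523 ≈ 0.306098

0.3061


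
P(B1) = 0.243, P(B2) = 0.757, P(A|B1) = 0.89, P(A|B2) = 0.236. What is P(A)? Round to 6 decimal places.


P(A) = P(A|B1)*P(B1) + P(A|B2)*P(B2)
P(A|B1)*P(B1) = 0.89 * 0.243 = 0.21627
P(A|B2)*P(B2) = 0.236 * 0.757 = 0.178652
P(A) = 0.21627 + 0.178652 = 0.394922

0.394922


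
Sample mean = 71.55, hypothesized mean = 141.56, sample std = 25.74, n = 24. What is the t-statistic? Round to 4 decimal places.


t = (xbar - mu0) / (s/sqrt(n))
xbar - mu0 = 71.55 - 141.56 = -70.01
sqrt(24) ≈ 4.89897949
s/sqrt(n) = 25.74 / 4.89897949 ≈ 5.25415550
t = -70.01 / 5.25415550 ≈ -13.324691

-13.3247


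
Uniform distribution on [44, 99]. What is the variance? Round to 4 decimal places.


Var = (b-a)^2 / 12
(b-a)^2 = (99 - 44)^2 = 3025
Var = 3025/12 ≈ 252.083333

252.0833


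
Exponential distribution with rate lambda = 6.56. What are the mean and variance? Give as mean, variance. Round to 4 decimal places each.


mean = 1/lam, var = 1/lam^2
mean = 1 / 6.56 = 25/164 ≈ 0.152439
lam^2 = 6.56^2 = 43.0336
var = 1 / 43.0336 ≈ 0.023238

0.1524, 0.0232


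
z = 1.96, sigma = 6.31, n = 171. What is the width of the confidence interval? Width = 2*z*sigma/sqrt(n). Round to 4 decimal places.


width = 2*z*sigma/sqrt(n)
2*z*sigma = 2 * 1.96 * 6.31 = 24.7352
sqrt(171) ≈ 13.076697
width = 24.7352 / 13.076697 ≈ 1.891548

1.8915


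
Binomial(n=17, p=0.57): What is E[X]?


E[X] = n*p = 17 * 0.57 = 9.69

9.69


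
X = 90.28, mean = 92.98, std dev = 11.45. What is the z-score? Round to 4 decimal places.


z = (X - mu) / sigma
X - mu = 90.28 - 92.98 = -2.7
z = -2.7 / 11.45 = -54/229 ≈ -0.235808

-0.2358


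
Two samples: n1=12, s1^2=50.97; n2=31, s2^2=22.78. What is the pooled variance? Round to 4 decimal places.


sp^2 = ((n1-1)*s1^2 + (n2-1)*s2^2)/(n1+n2-2)
(n1-1)*s1^2 = 11 * 50.97 = 560.67
(n2-1)*s2^2 = 30 * 22.78 = 683.4
numerator = 560.67 + 683.4 = 1244.07
n1+n2-2 = 41
sp^2 = 1244.07 / 41 = 124407/4100 ≈ 30.343171

30.3432


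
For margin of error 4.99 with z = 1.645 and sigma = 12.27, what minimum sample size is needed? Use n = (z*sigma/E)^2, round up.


z*sigma/E = 1.645 * 12.27 / 4.99 ≈ 4.044920
(z*sigma/E)^2 ≈ 16.361377
round up: n = 17

17


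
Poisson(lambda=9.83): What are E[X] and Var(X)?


E[X] = Var(X) = lambda = 9.83

9.83, 9.83


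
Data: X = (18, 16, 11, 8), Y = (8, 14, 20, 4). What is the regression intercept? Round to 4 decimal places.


a = ybar - b*xbar, where b = sum((xi-xbar)(yi-ybar)) / sum((xi-xbar)^2)
n = 4, xbar = 53/4 = 13.25, ybar = 46/4 = 11.5
Sxy = sum((xi-xbar)(yi-ybar)) = 10.5
Sxx = sum((xi-xbar)^2) = 62.75
b = Sxy / Sxx = 42/251 ≈ 0.167331
a = 11.5 - 0.167331 * 13.25 = 2330/251 ≈ 9.282869

9.2829


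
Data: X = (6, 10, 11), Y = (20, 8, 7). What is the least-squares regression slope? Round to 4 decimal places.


b = sum((xi-xbar)(yi-ybar)) / sum((xi-xbar)^2)
n = 3, xbar = 27/3 = 9, ybar = 35/3 ≈ 11.666667
Sxy = sum((xi-xbar)(yi-ybar)) = -38
Sxx = sum((xi-xbar)^2) = 14
b = Sxy / Sxx = -19/7 ≈ -2.714286

-2.7143


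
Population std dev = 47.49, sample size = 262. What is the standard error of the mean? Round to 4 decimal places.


SE = sigma / sqrt(n)
sqrt(262) ≈ 16.186414
SE = 47.49 / 16.186414 ≈ 2.933942

2.9339


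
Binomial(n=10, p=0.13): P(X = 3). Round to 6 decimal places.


P = C(n,k) * p^k * (1-p)^(n-k)
C(10,3) = 120
p^k = 0.13^3 = 0.002197
(1-p)^(n-k) = 0.87^7 ≈ 0.3772548
P = 120 * 0.002197 * 0.3772548 ≈ 0.099459

0.099459


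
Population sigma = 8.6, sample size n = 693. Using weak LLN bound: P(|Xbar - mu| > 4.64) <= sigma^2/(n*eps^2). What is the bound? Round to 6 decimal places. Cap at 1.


bound = min(1, sigma^2/(n*eps^2))
sigma^2 = 8.6^2 = 73.96
n*eps^2 = 693 * 4.64^2 = 693 * 21.5296 = 14920.0128
sigma^2/(n*eps^2) = 73.96 / 14920.0128 ≈ 0.00495710

0.004957


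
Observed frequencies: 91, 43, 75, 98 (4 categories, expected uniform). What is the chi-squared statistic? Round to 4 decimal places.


chi2 = sum((O-E)^2/E), E = total/4
total = 307, E = 307/4 = 76.75
(91 - 76.75)^2 / 76.75 = 203.0625 / 76.75 = 3249/1228 ≈ 2.645765
(43 - 76.75)^2 / 76.75 = 1139.0625 / 76.75 = 18225/1228 ≈ 14.841205
(75 - 76.75)^2 / 76.75 = 3.0625 / 76.75 = 49/1228 ≈ 0.039902
(98 - 76.75)^2 / 76.75 = 451.5625 / 76.75 = 7225/1228 ≈ 5.883550
chi2 = 7187/307 ≈ 23.410423

23.4104


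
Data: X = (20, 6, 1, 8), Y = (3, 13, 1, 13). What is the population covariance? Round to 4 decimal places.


Cov = (1/n)*sum((xi-xbar)(yi-ybar))
n = 4, xbar = 35/4 = 8.75, ybar = 30/4 = 7.5
sum((xi-xbar)(yi-ybar)) = -19.5
Cov = -19.5 / 4 = -4.875

-4.8750


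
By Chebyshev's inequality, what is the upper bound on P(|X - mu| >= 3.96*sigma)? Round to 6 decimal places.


P <= 1/k^2
k^2 = 3.96^2 = 15.6816
1/k^2 = 1 / 15.6816 = 625/9801 ≈ 0.06376900

0.063769


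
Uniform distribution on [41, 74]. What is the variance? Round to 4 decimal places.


Var = (b-a)^2 / 12
(b-a)^2 = (74 - 41)^2 = 1089
Var = 1089/12 = 90.75

90.7500


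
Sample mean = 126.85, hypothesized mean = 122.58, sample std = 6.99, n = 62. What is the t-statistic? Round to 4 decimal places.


t = (xbar - mu0) / (s/sqrt(n))
xbar - mu0 = 126.85 - 122.58 = 4.27
sqrt(62) ≈ 7.87400787
s/sqrt(n) = 6.99 / 7.87400787 ≈ 0.88773089
t = 4.27 / 0.88773089 ≈ 4.810016

4.8100


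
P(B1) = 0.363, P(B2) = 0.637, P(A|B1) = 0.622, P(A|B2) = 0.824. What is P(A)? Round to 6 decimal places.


P(A) = P(A|B1)*P(B1) + P(A|B2)*P(B2)
P(A|B1)*P(B1) = 0.622 * 0.363 = 0.225786
P(A|B2)*P(B2) = 0.824 * 0.637 = 0.524888
P(A) = 0.225786 + 0.524888 = 0.750674

0.750674


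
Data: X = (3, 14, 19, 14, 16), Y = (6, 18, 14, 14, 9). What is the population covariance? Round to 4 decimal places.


Cov = (1/n)*sum((xi-xbar)(yi-ybar))
n = 5, xbar = 66/5 = 13.2, ybar = 61/5 = 12.2
sum((xi-xbar)(yi-ybar)) = 70.8
Cov = 70.8 / 5 = 14.16

14.1600


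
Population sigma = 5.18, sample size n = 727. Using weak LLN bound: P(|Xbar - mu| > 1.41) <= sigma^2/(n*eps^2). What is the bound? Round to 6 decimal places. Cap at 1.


bound = min(1, sigma^2/(n*eps^2))
sigma^2 = 5.18^2 = 26.8324
n*eps^2 = 727 * 1.41^2 = 727 * 1.9881 = 1445.3487
sigma^2/(n*eps^2) = 26.8324 / 1445.3487 ≈ 0.01856466

0.018565


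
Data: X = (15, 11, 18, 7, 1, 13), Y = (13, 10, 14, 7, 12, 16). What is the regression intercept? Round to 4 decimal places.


a = ybar - b*xbar, where b = sum((xi-xbar)(yi-ybar)) / sum((xi-xbar)^2)
n = 6, xbar = 65/6 ≈ 10.833333, ybar = 72/6 = 12
Sxy = sum((xi-xbar)(yi-ybar)) = 46
Sxx = sum((xi-xbar)^2) = 1109/6 ≈ 184.833333
b = Sxy / Sxx = 276/1109 ≈ 0.248873
a = 12 - 0.248873 * 10.833333 = 10318/1109 ≈ 9.303877

9.3039


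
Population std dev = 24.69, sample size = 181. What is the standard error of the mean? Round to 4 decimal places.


SE = sigma / sqrt(n)
sqrt(181) ≈ 13.453624
SE = 24.69 / 13.453624 ≈ 1.835193

1.8352


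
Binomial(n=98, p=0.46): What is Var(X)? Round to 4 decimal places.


Var = n*p*(1-p) = 98 * 0.46 * 0.54 = 24.3432

24.3432


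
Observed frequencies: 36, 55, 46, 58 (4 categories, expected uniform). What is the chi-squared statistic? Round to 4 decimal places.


chi2 = sum((O-E)^2/E), E = total/4
total = 195, E = 195/4 = 48.75
(36 - 48.75)^2 / 48.75 = 162.5625 / 48.75 = 867/260 ≈ 3.334615
(55 - 48.75)^2 / 48.75 = 39.0625 / 48.75 = 125/156 ≈ 0.801282
(46 - 48.75)^2 / 48.75 = 7.5625 / 48.75 = 121/780 ≈ 0.155128
(58 - 48.75)^2 / 48.75 = 85.5625 / 48.75 = 1369/780 ≈ 1.755128
chi2 = 393/65 ≈ 6.046154

6.0462


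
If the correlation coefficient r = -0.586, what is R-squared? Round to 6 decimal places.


R^2 = r^2 = (-0.586)^2 = 0.343396

0.343396


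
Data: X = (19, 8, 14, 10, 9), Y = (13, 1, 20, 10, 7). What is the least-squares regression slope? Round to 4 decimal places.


b = sum((xi-xbar)(yi-ybar)) / sum((xi-xbar)^2)
n = 5, xbar = 60/5 = 12, ybar = 51/5 = 10.2
Sxy = sum((xi-xbar)(yi-ybar)) = 86
Sxx = sum((xi-xbar)^2) = 82
b = Sxy / Sxx = 43/41 ≈ 1.048780

1.0488


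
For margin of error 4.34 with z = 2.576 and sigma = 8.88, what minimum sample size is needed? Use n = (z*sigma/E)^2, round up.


z*sigma/E = 2.576 * 8.88 / 4.34 = 20424/3875 ≈ 5.270710
(z*sigma/E)^2 ≈ 27.780381
round up: n = 28

28


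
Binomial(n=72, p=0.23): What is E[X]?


E[X] = n*p = 72 * 0.23 = 16.56

16.56


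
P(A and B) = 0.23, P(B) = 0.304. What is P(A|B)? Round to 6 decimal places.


P(A|B) = P(A and B) / P(B) = 0.23 / 0.304 = 115/152 ≈ 0.75657895

0.756579


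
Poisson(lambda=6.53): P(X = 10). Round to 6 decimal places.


P = e^(-lam) * lam^k / k!
e^(-6.53) ≈ 0.001459006
lam^k = 6.53^10 ≈ 140971659.668792
k! = 10! = 3628800
P = 0.001459006 * 140971659.668792 / 3628800 ≈ 0.056679

0.056679


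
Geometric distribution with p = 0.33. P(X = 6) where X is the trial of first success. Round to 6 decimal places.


P = (1-p)^(k-1) * p
(1-p)^(k-1) = 0.67^5 ≈ 0.1350125
P = 0.1350125 * 0.33 ≈ 0.04455413

0.044554


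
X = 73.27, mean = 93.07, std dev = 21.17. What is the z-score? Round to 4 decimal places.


z = (X - mu) / sigma
X - mu = 73.27 - 93.07 = -19.8
z = -19.8 / 21.17 = -1980/2117 ≈ -0.935286

-0.9353


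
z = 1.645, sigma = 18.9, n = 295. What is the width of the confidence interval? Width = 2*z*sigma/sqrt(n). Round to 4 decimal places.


width = 2*z*sigma/sqrt(n)
2*z*sigma = 2 * 1.645 * 18.9 = 62.181
sqrt(295) ≈ 17.175564
width = 62.181 / 17.175564 ≈ 3.620318

3.6203


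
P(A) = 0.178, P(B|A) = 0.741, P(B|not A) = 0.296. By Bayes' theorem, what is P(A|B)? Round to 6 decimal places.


P(A|B) = P(B|A)*P(A) / P(B), P(B) = P(B|A)*P(A) + P(B|not A)*P(not A)
P(B|A)*P(A) = 0.741 * 0.178 = 0.131898
P(B|not A)*P(not A) = 0.296 * 0.822 = 0.243312
P(B) = 0.131898 + 0.243312 = 0.37521
P(A|B) = 0.131898 / 0.37521 ≈ 0.35153114

0.351531


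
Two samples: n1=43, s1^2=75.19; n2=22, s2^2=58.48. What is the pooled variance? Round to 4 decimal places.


sp^2 = ((n1-1)*s1^2 + (n2-1)*s2^2)/(n1+n2-2)
(n1-1)*s1^2 = 42 * 75.19 = 3157.98
(n2-1)*s2^2 = 21 * 58.48 = 1228.08
numerator = 3157.98 + 1228.08 = 4386.06
n1+n2-2 = 63
sp^2 = 4386.06 / 63 = 69.62

69.6200


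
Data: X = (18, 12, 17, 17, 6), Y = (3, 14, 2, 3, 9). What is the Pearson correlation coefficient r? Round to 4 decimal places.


r = sum((xi-xbar)(yi-ybar)) / sqrt(sum((xi-xbar)^2) * sum((yi-ybar)^2))
n = 5, xbar = 70/5 = 14, ybar = 31/5 = 6.2
Sxy = sum((xi-xbar)(yi-ybar)) = -73
Sxx = sum((xi-xbar)^2) = 102
Syy = sum((yi-ybar)^2) = 106.8
sqrt(Sxx*Syy) ≈ 104.372410
r = Sxy / sqrt(Sxx*Syy) = -73 / 104.372410 ≈ -0.699419

-0.6994


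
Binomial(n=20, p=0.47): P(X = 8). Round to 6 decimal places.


P = C(n,k) * p^k * (1-p)^(n-k)
C(20,8) = 125970
p^k = 0.47^8 ≈ 0.002381129
(1-p)^(n-k) = 0.53^12 ≈ 0.0004912589
P = 125970 * 0.002381129 * 0.0004912589 ≈ 0.147353

0.147353


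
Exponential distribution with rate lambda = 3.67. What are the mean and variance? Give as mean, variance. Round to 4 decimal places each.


mean = 1/lam, var = 1/lam^2
mean = 1 / 3.67 = 100/367 ≈ 0.272480
lam^2 = 3.67^2 = 13.4689
var = 1 / 13.4689 ≈ 0.074245

0.2725, 0.0742


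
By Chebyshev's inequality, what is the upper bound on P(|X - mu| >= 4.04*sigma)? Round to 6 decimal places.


P <= 1/k^2
k^2 = 4.04^2 = 16.3216
1/k^2 = 1 / 16.3216 ≈ 0.06126850

0.061269


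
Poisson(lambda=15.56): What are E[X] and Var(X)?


E[X] = Var(X) = lambda = 15.56

15.56, 15.56


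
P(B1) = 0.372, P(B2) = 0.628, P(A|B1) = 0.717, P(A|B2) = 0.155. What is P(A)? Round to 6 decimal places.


P(A) = P(A|B1)*P(B1) + P(A|B2)*P(B2)
P(A|B1)*P(B1) = 0.717 * 0.372 = 0.266724
P(A|B2)*P(B2) = 0.155 * 0.628 = 0.09734
P(A) = 0.266724 + 0.09734 = 0.364064

0.364064


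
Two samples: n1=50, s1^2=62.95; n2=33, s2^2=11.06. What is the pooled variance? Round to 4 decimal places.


sp^2 = ((n1-1)*s1^2 + (n2-1)*s2^2)/(n1+n2-2)
(n1-1)*s1^2 = 49 * 62.95 = 3084.55
(n2-1)*s2^2 = 32 * 11.06 = 353.92
numerator = 3084.55 + 353.92 = 3438.47
n1+n2-2 = 81
sp^2 = 3438.47 / 81 = 343847/8100 ≈ 42.450247

42.4502


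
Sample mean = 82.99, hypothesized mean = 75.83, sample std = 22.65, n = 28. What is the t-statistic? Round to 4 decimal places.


t = (xbar - mu0) / (s/sqrt(n))
xbar - mu0 = 82.99 - 75.83 = 7.16
sqrt(28) ≈ 5.29150262
s/sqrt(n) = 22.65 / 5.29150262 ≈ 4.28044766
t = 7.16 / 4.28044766 ≈ 1.672722

1.6727


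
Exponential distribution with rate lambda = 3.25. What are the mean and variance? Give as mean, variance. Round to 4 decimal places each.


mean = 1/lam, var = 1/lam^2
mean = 1 / 3.25 = 4/13 ≈ 0.307692
lam^2 = 3.25^2 = 10.5625
var = 1 / 10.5625 = 16/169 ≈ 0.094675

0.3077, 0.0947


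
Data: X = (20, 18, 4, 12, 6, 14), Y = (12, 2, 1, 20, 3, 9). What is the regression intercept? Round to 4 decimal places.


a = ybar - b*xbar, where b = sum((xi-xbar)(yi-ybar)) / sum((xi-xbar)^2)
n = 6, xbar = 74/6 = 37/3 ≈ 12.333333, ybar = 47/6 ≈ 7.833333
Sxy = sum((xi-xbar)(yi-ybar)) = 253/3 ≈ 84.333333
Sxx = sum((xi-xbar)^2) = 610/3 ≈ 203.333333
b = Sxy / Sxx = 253/610 ≈ 0.414754
a = 7.833333 - 0.414754 * 12.333333 = 829/305 ≈ 2.718033

2.7180


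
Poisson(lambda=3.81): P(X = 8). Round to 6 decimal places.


P = e^(-lam) * lam^k / k!
e^(-3.81) ≈ 0.02214818
lam^k = 3.81^8 ≈ 44401.721186
k! = 8! = 40320
P = 0.02214818 * 44401.721186 / 40320 ≈ 0.024390

0.024390


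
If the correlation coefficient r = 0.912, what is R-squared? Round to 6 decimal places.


R^2 = r^2 = (0.912)^2 = 0.831744

0.831744


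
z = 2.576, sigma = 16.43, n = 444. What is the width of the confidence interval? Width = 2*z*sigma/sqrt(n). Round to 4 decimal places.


width = 2*z*sigma/sqrt(n)
2*z*sigma = 2 * 2.576 * 16.43 = 84.64736
sqrt(444) ≈ 21.071308
width = 84.64736 / 21.071308 ≈ 4.017186

4.0172


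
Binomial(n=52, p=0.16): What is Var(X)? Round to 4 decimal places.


Var = n*p*(1-p) = 52 * 0.16 * 0.84 = 6.9888

6.9888


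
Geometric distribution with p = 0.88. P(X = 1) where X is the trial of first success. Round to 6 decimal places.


P = (1-p)^(k-1) * p
(1-p)^(k-1) = 0.12^0 = 1
P = 1 * 0.88 = 0.88

0.880000


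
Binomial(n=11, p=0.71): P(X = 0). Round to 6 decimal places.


P = C(n,k) * p^k * (1-p)^(n-k)
C(11,0) = 1
p^k = 0.71^0 = 1
(1-p)^(n-k) = 0.29^11 ≈ 0.000001220051
P = 1 * 1 * 0.000001220051 ≈ 0.000001

0.000001


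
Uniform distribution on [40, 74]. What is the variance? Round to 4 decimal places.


Var = (b-a)^2 / 12
(b-a)^2 = (74 - 40)^2 = 1156
Var = 1156/12 ≈ 96.333333

96.3333
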